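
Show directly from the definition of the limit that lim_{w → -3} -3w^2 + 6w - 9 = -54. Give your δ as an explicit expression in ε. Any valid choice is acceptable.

δ = min(1, ε/27)

Suppose ε > 0. We want δ > 0 such that 0 < |w + 3| < δ implies |(-3w^2 + 6w - 9) + 54| < ε.
(-3w^2 + 6w - 9) + 54 = -3w^2 + 6w + 45 = (w + 3)(-3w + 15).
So |(-3w^2 + 6w - 9) + 54| = |w + 3|·|-3w + 15|.
Require δ ≤ 1. Then |w + 3| < 1 gives |w| < 4, and by the triangle inequality |-3w + 15| ≤ 3·4 + 15 = 27.
Hence |(-3w^2 + 6w - 9) + 54| ≤ 27|w + 3| < ε provided |w + 3| < ε/27.
Take δ = min(1, ε/27). Then 0 < |w + 3| < δ gives both |w + 3| < 1 and |w + 3| < ε/27, so |(-3w^2 + 6w - 9) + 54| < ε.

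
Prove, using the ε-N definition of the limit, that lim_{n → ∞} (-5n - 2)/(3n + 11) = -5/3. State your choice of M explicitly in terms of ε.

Let ε > 0 be given. For n ≥ 1, |(-5n - 2)/(3n + 11) + 5/3| = |49|/(3(3n + 11)) = 49/(3(3n + 11)).
Since 3n + 11 ≥ 3n for n ≥ 1, this is ≤ 49/(3·3n) = (49/9)/n.
So |(-5n - 2)/(3n + 11) + 5/3| < ε whenever n > (49/9)/ε.
Take M = (49/9)/ε. If n > M then |(-5n - 2)/(3n + 11) + 5/3| ≤ (49/9)/n < ε.

M = (49/9)/ε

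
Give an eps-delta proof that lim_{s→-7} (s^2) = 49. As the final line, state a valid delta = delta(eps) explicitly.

delta = min(1, eps/15)

Let eps > 0 be given. We seek delta > 0 with 0 < |s + 7| < delta ⇒ |s^2 − 49| < eps.
Factor: s^2 − 49 = (s + 7)(s - 7), so |s^2 − 49| = |s + 7|·|s - 7|.
Restrict delta ≤ 1. Then |s + 7| < 1 gives |s| < 8, so by the triangle inequality |s - 7| ≤ 8 + 7 = 15.
Hence |s^2 − 49| ≤ 15|s + 7|, which is < eps once |s + 7| < eps/15.
Take delta = min(1, eps/15). If 0 < |s + 7| < delta then both bounds hold and |s^2 − 49| ≤ 15|s + 7| < 15·(eps/15) = eps.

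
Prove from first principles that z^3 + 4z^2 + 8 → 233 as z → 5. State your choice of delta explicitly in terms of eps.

delta = min(1, eps/135)

Let eps > 0 be given. We want delta > 0 such that 0 < |z − 5| < delta implies |(z^3 + 4z^2 + 8) − 233| < eps.
(z^3 + 4z^2 + 8) − 233 = z^3 + 4z^2 - 225 = (z − 5)(z^2 + 9z + 45).
So |(z^3 + 4z^2 + 8) − 233| = |z − 5|·|z^2 + 9z + 45|.
Require delta ≤ 1. Then |z − 5| < 1 gives |z| < 6, and by the triangle inequality |z^2 + 9z + 45| ≤ 6^2 + 9·6 + 45 = 135.
Hence |(z^3 + 4z^2 + 8) − 233| ≤ 135|z − 5| < eps provided |z − 5| < eps/135.
Take delta = min(1, eps/135). Then 0 < |z − 5| < delta gives both |z − 5| < 1 and |z − 5| < eps/135, so |(z^3 + 4z^2 + 8) − 233| < eps.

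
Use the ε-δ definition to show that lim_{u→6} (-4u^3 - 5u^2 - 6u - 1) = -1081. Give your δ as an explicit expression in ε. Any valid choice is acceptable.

Fix ε > 0. We want δ > 0 such that 0 < |u − 6| < δ implies |(-4u^3 - 5u^2 - 6u - 1) + 1081| < ε.
(-4u^3 - 5u^2 - 6u - 1) + 1081 = -4u^3 - 5u^2 - 6u + 1080 = (u − 6)(-4u^2 - 29u - 180).
So |(-4u^3 - 5u^2 - 6u - 1) + 1081| = |u − 6|·|-4u^2 - 29u - 180|.
Require δ ≤ 1. Then |u − 6| < 1 gives |u| < 7, and by the triangle inequality |-4u^2 - 29u - 180| ≤ 4·7^2 + 29·7 + 180 = 579.
Hence |(-4u^3 - 5u^2 - 6u - 1) + 1081| ≤ 579|u − 6| < ε provided |u − 6| < ε/579.
Choosing δ = min(1, ε/579) ensures both conditions, hence |(-4u^3 - 5u^2 - 6u - 1) + 1081| < ε.

δ = min(1, ε/579)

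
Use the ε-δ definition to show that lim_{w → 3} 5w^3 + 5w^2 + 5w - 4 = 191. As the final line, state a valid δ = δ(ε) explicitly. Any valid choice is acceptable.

Let ε > 0. We want δ > 0 such that 0 < |w − 3| < δ implies |(5w^3 + 5w^2 + 5w - 4) − 191| < ε.
(5w^3 + 5w^2 + 5w - 4) − 191 = 5w^3 + 5w^2 + 5w - 195 = (w − 3)(5w^2 + 20w + 65).
So |(5w^3 + 5w^2 + 5w - 4) − 191| = |w − 3|·|5w^2 + 20w + 65|.
Require δ ≤ 2. Then |w − 3| < 2 gives |w| < 5, and by the triangle inequality |5w^2 + 20w + 65| ≤ 5·5^2 + 20·5 + 65 = 290.
Hence |(5w^3 + 5w^2 + 5w - 4) − 191| ≤ 290|w − 3| < ε provided |w − 3| < ε/290.
Choosing δ = min(2, ε/290) ensures both conditions, hence |(5w^3 + 5w^2 + 5w - 4) − 191| < ε.

δ = min(2, ε/290)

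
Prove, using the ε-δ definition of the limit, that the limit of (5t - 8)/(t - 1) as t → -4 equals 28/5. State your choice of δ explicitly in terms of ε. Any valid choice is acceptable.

δ = min(5/2, (25/6)ε)

Suppose ε > 0. We want δ > 0 with 0 < |t + 4| < δ ⇒ |(5t - 8)/(t - 1) − (28/5)| < ε.
Combining over a common denominator, (5t - 8)/(t - 1) − (28/5) = [(5t - 8)·(-5) − (-28)·(t - 1)] / [(-5)·(t - 1)] = 3(t + 4) / ((-5)(t - 1)).
So |(5t - 8)/(t - 1) − (28/5)| = 3|t + 4| / (5·|t − 1|).
Require δ ≤ 5/2, so |t − 1| ≥ |-5| − |t + 4| > 5 − 5/2 = 5/2.
Hence |(5t - 8)/(t - 1) − (28/5)| < 3|t + 4|/(5·(5/2)) = (6/25)|t + 4|, which is < ε once |t + 4| < (25/6)ε.
Take δ = min(5/2, (25/6)ε). Then 0 < |t + 4| < δ forces both bounds, so |(5t - 8)/(t - 1) − (28/5)| < ε.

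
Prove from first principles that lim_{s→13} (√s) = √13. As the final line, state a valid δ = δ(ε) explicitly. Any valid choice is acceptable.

Fix ε > 0. We want δ > 0 such that 0 < |s − 13| < δ implies |√s − √13| < ε.
Rationalise: √s − √13 = (s − 13)/(√s + √13), so |√s − √13| = |s − 13|/(√s + √13).
Restrict δ ≤ 13 so that |s − 13| < 13 forces s > 0, and then √s + √13 > √13.
Hence |√s − √13| < |s − 13|/√13, which is < ε once |s − 13| < √13·ε.
Take δ = min(13, √13·ε). If 0 < |s − 13| < δ then s > 0 and |√s − √13| < |s − 13|/√13 < ε.

δ = min(13, √13·ε)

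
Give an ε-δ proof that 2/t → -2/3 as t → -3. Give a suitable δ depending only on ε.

Fix ε > 0. We seek δ > 0 such that 0 < |t + 3| < δ implies |2/t + 2/3| < ε.
|2/t + 2/3| = 2·|-3 − t|/(3·|t|) = 2|t + 3|/(3|t|).
Require δ ≤ 3/2 so that |t| > 3 − 3/2 = 3/2, hence 3|t| > 9/2.
Then |2/t + 2/3| < 2|t + 3|/(9/2), which is < ε when |t + 3| < (9/4)ε.
Take δ = min(3/2, (9/4)ε). Then 0 < |t + 3| < δ gives both |t + 3| < 3/2 and |t + 3| < (9/4)ε, so |2/t + 2/3| < ε.

δ = min(3/2, (9/4)ε)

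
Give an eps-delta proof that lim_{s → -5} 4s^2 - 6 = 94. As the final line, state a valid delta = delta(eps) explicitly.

delta = min(2, eps/48)

Suppose eps > 0. We want delta > 0 such that 0 < |s + 5| < delta implies |(4s^2 - 6) − 94| < eps.
(4s^2 - 6) − 94 = 4s^2 - 100 = (s + 5)(4s - 20).
So |(4s^2 - 6) − 94| = |s + 5|·|4s - 20|.
Require delta ≤ 2. Then |s + 5| < 2 gives |s| < 7, and by the triangle inequality |4s - 20| ≤ 4·7 + 20 = 48.
Hence |(4s^2 - 6) − 94| ≤ 48|s + 5| < eps provided |s + 5| < eps/48.
Take delta = min(2, eps/48). Then 0 < |s + 5| < delta gives both |s + 5| < 2 and |s + 5| < eps/48, so |(4s^2 - 6) − 94| < eps.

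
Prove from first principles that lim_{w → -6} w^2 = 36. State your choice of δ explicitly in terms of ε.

Let ε > 0. We seek δ > 0 with 0 < |w + 6| < δ ⇒ |w^2 − 36| < ε.
Factor: w^2 − 36 = (w + 6)(w - 6), so |w^2 − 36| = |w + 6|·|w - 6|.
Impose δ ≤ 2 so that |w| < 8; then |w - 6| ≤ 14.
Hence |w^2 − 36| ≤ 14|w + 6|, which is < ε once |w + 6| < ε/14.
Take δ = min(2, ε/14). If 0 < |w + 6| < δ then both bounds hold and |w^2 − 36| ≤ 14|w + 6| < 14·(ε/14) = ε.

δ = min(2, ε/14)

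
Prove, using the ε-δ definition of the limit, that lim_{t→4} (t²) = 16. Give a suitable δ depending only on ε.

Let ε > 0 be given. We seek δ > 0 with 0 < |t − 4| < δ ⇒ |t² − 16| < ε.
Factor: t² − 16 = (t − 4)(t + 4), so |t² − 16| = |t − 4|·|t + 4|.
Impose δ ≤ 1 so that |t| < 5; then |t + 4| ≤ 9.
Hence |t² − 16| ≤ 9|t − 4|, which is < ε once |t − 4| < ε/9.
Take δ = min(1, ε/9). If 0 < |t − 4| < δ then both bounds hold and |t² − 16| ≤ 9|t − 4| < 9·(ε/9) = ε.

δ = min(1, ε/9)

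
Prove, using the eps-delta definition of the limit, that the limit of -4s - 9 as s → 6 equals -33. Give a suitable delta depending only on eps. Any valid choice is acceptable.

delta = eps/4

Suppose eps > 0. We need delta > 0 so that 0 < |s − 6| < delta implies |(-4s - 9) + 33| < eps.
|(-4s - 9) + 33| = |-4s + 24| = 4|s − 6|.
So 4|s − 6| < eps exactly when |s − 6| < eps/4.
Choosing delta = eps/4 gives |(-4s - 9) + 33| = 4|s − 6| < eps whenever |s − 6| < delta.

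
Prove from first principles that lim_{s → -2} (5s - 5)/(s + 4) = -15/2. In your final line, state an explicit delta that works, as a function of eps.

delta = min(1, (2/25)eps)

Fix eps > 0. We want delta > 0 with 0 < |s + 2| < delta ⇒ |(5s - 5)/(s + 4) + 15/2| < eps.
Combining over a common denominator, (5s - 5)/(s + 4) + 15/2 = [(5s - 5)·2 − (-15)·(s + 4)] / [2·(s + 4)] = 25(s + 2) / (2(s + 4)).
So |(5s - 5)/(s + 4) + 15/2| = 25|s + 2| / (2·|s + 4|).
Require delta ≤ 1, so |s + 4| ≥ |2| − |s + 2| > 2 − 1 = 1.
Hence |(5s - 5)/(s + 4) + 15/2| < 25|s + 2|/(2·1) = (25/2)|s + 2|, which is < eps once |s + 2| < (2/25)eps.
Take delta = min(1, (2/25)eps). Then 0 < |s + 2| < delta forces both bounds, so |(5s - 5)/(s + 4) + 15/2| < eps.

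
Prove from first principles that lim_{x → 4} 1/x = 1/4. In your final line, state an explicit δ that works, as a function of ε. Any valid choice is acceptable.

Let ε > 0 be given. We seek δ > 0 such that 0 < |x − 4| < δ implies |1/x − (1/4)| < ε.
|1/x − (1/4)| = |4 − x|/(4·|x|) = |x − 4|/(4|x|).
Require δ ≤ 2 so that |x| > 4 − 2 = 2, hence 4|x| > 8.
Then |1/x − (1/4)| < |x − 4|/8, which is < ε when |x − 4| < 8ε.
Take δ = min(2, 8ε). Then 0 < |x − 4| < δ gives both |x − 4| < 2 and |x − 4| < 8ε, so |1/x − (1/4)| < ε.

δ = min(2, 8ε)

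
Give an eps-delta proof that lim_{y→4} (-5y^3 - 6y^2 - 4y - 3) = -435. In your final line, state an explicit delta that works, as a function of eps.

Suppose eps > 0. We want delta > 0 such that 0 < |y − 4| < delta implies |(-5y^3 - 6y^2 - 4y - 3) + 435| < eps.
(-5y^3 - 6y^2 - 4y - 3) + 435 = -5y^3 - 6y^2 - 4y + 432 = (y − 4)(-5y^2 - 26y - 108).
So |(-5y^3 - 6y^2 - 4y - 3) + 435| = |y − 4|·|-5y^2 - 26y - 108|.
Assume first that |y − 4| < 1, so |y| < 5. Then |-5y^2 - 26y - 108| ≤ 5·5^2 + 26·5 + 108 = 363.
Hence |(-5y^3 - 6y^2 - 4y - 3) + 435| ≤ 363|y − 4| < eps provided |y − 4| < eps/363.
Choosing delta = min(1, eps/363) ensures both conditions, hence |(-5y^3 - 6y^2 - 4y - 3) + 435| < eps.

delta = min(1, eps/363)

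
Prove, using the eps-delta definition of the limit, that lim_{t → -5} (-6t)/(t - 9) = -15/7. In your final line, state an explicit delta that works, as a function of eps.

delta = min(7, (49/27)eps)

Suppose eps > 0. We want delta > 0 with 0 < |t + 5| < delta ⇒ |(-6t)/(t - 9) + 15/7| < eps.
Combining over a common denominator, (-6t)/(t - 9) + 15/7 = [(-6t)·(-14) − 30·(t - 9)] / [(-14)·(t - 9)] = 54(t + 5) / ((-14)(t - 9)).
So |(-6t)/(t - 9) + 15/7| = 54|t + 5| / (14·|t − 9|).
Restrict delta ≤ 7. Then |t + 5| < 7 gives |t − 9| = |(t + 5) + (-14)| ≥ 14 − 7 = 7.
Hence |(-6t)/(t - 9) + 15/7| < 54|t + 5|/(14·7) = (27/49)|t + 5|, which is < eps once |t + 5| < (49/27)eps.
Take delta = min(7, (49/27)eps). Then 0 < |t + 5| < delta forces both bounds, so |(-6t)/(t - 9) + 15/7| < eps.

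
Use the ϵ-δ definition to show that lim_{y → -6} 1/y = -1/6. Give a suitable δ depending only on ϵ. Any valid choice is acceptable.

Suppose ϵ > 0. We seek δ > 0 such that 0 < |y + 6| < δ implies |1/y + 1/6| < ϵ.
|1/y + 1/6| = |-6 − y|/(6·|y|) = |y + 6|/(6|y|).
Require δ ≤ 3 so that |y| > 6 − 3 = 3, hence 6|y| > 18.
Then |1/y + 1/6| < |y + 6|/18, which is < ϵ when |y + 6| < 18ϵ.
Take δ = min(3, 18ϵ). Then 0 < |y + 6| < δ gives both |y + 6| < 3 and |y + 6| < 18ϵ, so |1/y + 1/6| < ϵ.

δ = min(3, 18ϵ)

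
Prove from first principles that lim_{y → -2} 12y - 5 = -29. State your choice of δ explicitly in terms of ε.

Fix ε > 0. We need δ > 0 so that 0 < |y + 2| < δ implies |(12y - 5) + 29| < ε.
|(12y - 5) + 29| = |12y + 24| = 12|y + 2|.
Thus it suffices that |y + 2| < ε/12.
Take δ = ε/12. If 0 < |y + 2| < δ then |(12y - 5) + 29| = 12|y + 2| < 12·(ε/12) = ε.

δ = ε/12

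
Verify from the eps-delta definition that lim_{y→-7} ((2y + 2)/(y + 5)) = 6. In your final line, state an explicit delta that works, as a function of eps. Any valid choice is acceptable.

Fix eps > 0. We want delta > 0 with 0 < |y + 7| < delta ⇒ |(2y + 2)/(y + 5) − 6| < eps.
Combining over a common denominator, (2y + 2)/(y + 5) − 6 = [(2y + 2)·(-2) − (-12)·(y + 5)] / [(-2)·(y + 5)] = 8(y + 7) / ((-2)(y + 5)).
So |(2y + 2)/(y + 5) − 6| = 8|y + 7| / (2·|y + 5|).
Restrict delta ≤ 1. Then |y + 7| < 1 gives |y + 5| = |(y + 7) + (-2)| ≥ 2 − 1 = 1.
Hence |(2y + 2)/(y + 5) − 6| < 8|y + 7|/(2·1) = 4|y + 7|, which is < eps once |y + 7| < (1/4)eps.
Take delta = min(1, (1/4)eps). Then 0 < |y + 7| < delta forces both bounds, so |(2y + 2)/(y + 5) − 6| < eps.

delta = min(1, (1/4)eps)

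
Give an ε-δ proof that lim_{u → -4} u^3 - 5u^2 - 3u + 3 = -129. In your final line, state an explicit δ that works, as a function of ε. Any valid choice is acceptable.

Suppose ε > 0. We want δ > 0 such that 0 < |u + 4| < δ implies |(u^3 - 5u^2 - 3u + 3) + 129| < ε.
(u^3 - 5u^2 - 3u + 3) + 129 = u^3 - 5u^2 - 3u + 132 = (u + 4)(u^2 - 9u + 33).
So |(u^3 - 5u^2 - 3u + 3) + 129| = |u + 4|·|u^2 - 9u + 33|.
Require δ ≤ 2. Then |u + 4| < 2 gives |u| < 6, and by the triangle inequality |u^2 - 9u + 33| ≤ 6^2 + 9·6 + 33 = 123.
Hence |(u^3 - 5u^2 - 3u + 3) + 129| ≤ 123|u + 4| < ε provided |u + 4| < ε/123.
Take δ = min(2, ε/123). Then 0 < |u + 4| < δ gives both |u + 4| < 2 and |u + 4| < ε/123, so |(u^3 - 5u^2 - 3u + 3) + 129| < ε.

δ = min(2, ε/123)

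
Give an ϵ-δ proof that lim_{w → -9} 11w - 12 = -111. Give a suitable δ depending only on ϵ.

Let ϵ > 0. We need δ > 0 so that 0 < |w + 9| < δ implies |(11w - 12) + 111| < ϵ.
Since (11w - 12) + 111 = 11(w + 9), we have |(11w - 12) + 111| = 11|w + 9|.
So 11|w + 9| < ϵ exactly when |w + 9| < ϵ/11.
Choosing δ = ϵ/11 gives |(11w - 12) + 111| = 11|w + 9| < ϵ whenever |w + 9| < δ.

δ = ϵ/11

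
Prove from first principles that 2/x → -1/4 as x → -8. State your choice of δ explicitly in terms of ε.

δ = min(4, 16ε)

Suppose ε > 0. We seek δ > 0 such that 0 < |x + 8| < δ implies |2/x + 1/4| < ε.
|2/x + 1/4| = 2·|-8 − x|/(8·|x|) = 2|x + 8|/(8|x|).
Restrict δ ≤ 4. Then |x + 8| < 4 gives |x| > 4, so 8|x| > 32.
Then |2/x + 1/4| < 2|x + 8|/32, which is < ε when |x + 8| < 16ε.
Take δ = min(4, 16ε). Then 0 < |x + 8| < δ gives both |x + 8| < 4 and |x + 8| < 16ε, so |2/x + 1/4| < ε.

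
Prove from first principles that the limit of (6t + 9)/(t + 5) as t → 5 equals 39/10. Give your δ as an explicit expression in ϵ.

δ = min(5, (50/21)ϵ)

Let ϵ > 0. We want δ > 0 with 0 < |t − 5| < δ ⇒ |(6t + 9)/(t + 5) − (39/10)| < ϵ.
Combining over a common denominator, (6t + 9)/(t + 5) − (39/10) = [(6t + 9)·10 − 39·(t + 5)] / [10·(t + 5)] = 21(t − 5) / (10(t + 5)).
So |(6t + 9)/(t + 5) − (39/10)| = 21|t − 5| / (10·|t + 5|).
Restrict δ ≤ 5. Then |t − 5| < 5 gives |t + 5| = |(t − 5) + 10| ≥ 10 − 5 = 5.
Hence |(6t + 9)/(t + 5) − (39/10)| < 21|t − 5|/(10·5) = (21/50)|t − 5|, which is < ϵ once |t − 5| < (50/21)ϵ.
Take δ = min(5, (50/21)ϵ). Then 0 < |t − 5| < δ forces both bounds, so |(6t + 9)/(t + 5) − (39/10)| < ϵ.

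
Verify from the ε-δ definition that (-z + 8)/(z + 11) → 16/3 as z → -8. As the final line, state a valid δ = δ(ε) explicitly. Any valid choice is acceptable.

δ = min(3/2, (9/38)ε)

Fix ε > 0. We want δ > 0 with 0 < |z + 8| < δ ⇒ |(-z + 8)/(z + 11) − (16/3)| < ε.
Combining over a common denominator, (-z + 8)/(z + 11) − (16/3) = [(-z + 8)·3 − 16·(z + 11)] / [3·(z + 11)] = -19(z + 8) / (3(z + 11)).
So |(-z + 8)/(z + 11) − (16/3)| = 19|z + 8| / (3·|z + 11|).
Require δ ≤ 3/2, so |z + 11| ≥ |3| − |z + 8| > 3 − 3/2 = 3/2.
Hence |(-z + 8)/(z + 11) − (16/3)| < 19|z + 8|/(3·(3/2)) = (38/9)|z + 8|, which is < ε once |z + 8| < (9/38)ε.
Take δ = min(3/2, (9/38)ε). Then 0 < |z + 8| < δ forces both bounds, so |(-z + 8)/(z + 11) − (16/3)| < ε.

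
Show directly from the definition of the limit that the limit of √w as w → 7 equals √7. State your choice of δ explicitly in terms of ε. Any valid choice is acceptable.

δ = min(7, √7·ε)

Let ε > 0 be given. We want δ > 0 such that 0 < |w − 7| < δ implies |√w − √7| < ε.
Rationalise: √w − √7 = (w − 7)/(√w + √7), so |√w − √7| = |w − 7|/(√w + √7).
Restrict δ ≤ 7 so that |w − 7| < 7 forces w > 0, and then √w + √7 > √7.
Hence |√w − √7| < |w − 7|/√7, which is < ε once |w − 7| < √7·ε.
Take δ = min(7, √7·ε). If 0 < |w − 7| < δ then w > 0 and |√w − √7| < |w − 7|/√7 < ε.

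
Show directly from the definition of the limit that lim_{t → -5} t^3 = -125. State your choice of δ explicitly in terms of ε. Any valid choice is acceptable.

Let ε > 0 be given. We seek δ > 0 with 0 < |t + 5| < δ ⇒ |t^3 + 125| < ε.
Factor: t^3 + 125 = (t + 5)(t^2 - 5t + 25), so |t^3 + 125| = |t + 5|·|t^2 - 5t + 25|.
Restrict δ ≤ 1. Then |t + 5| < 1 gives |t| < 6, so by the triangle inequality |t^2 - 5t + 25| ≤ 6^2 + 5·6 + 25 = 91.
Hence |t^3 + 125| ≤ 91|t + 5|, which is < ε once |t + 5| < ε/91.
Take δ = min(1, ε/91). If 0 < |t + 5| < δ then both bounds hold and |t^3 + 125| ≤ 91|t + 5| < 91·(ε/91) = ε.

δ = min(1, ε/91)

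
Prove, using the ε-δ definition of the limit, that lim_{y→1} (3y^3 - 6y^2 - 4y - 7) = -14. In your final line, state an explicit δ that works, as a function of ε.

Let ε > 0. We want δ > 0 such that 0 < |y − 1| < δ implies |(3y^3 - 6y^2 - 4y - 7) + 14| < ε.
(3y^3 - 6y^2 - 4y - 7) + 14 = 3y^3 - 6y^2 - 4y + 7 = (y − 1)(3y^2 - 3y - 7).
So |(3y^3 - 6y^2 - 4y - 7) + 14| = |y − 1|·|3y^2 - 3y - 7|.
Assume first that |y − 1| < 1, so |y| < 2. Then |3y^2 - 3y - 7| ≤ 3·2^2 + 3·2 + 7 = 25.
Hence |(3y^3 - 6y^2 - 4y - 7) + 14| ≤ 25|y − 1| < ε provided |y − 1| < ε/25.
Choosing δ = min(1, ε/25) ensures both conditions, hence |(3y^3 - 6y^2 - 4y - 7) + 14| < ε.

δ = min(1, ε/25)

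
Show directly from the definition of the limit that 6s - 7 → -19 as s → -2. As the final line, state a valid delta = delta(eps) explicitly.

Let eps > 0 be given. We need delta > 0 so that 0 < |s + 2| < delta implies |(6s - 7) + 19| < eps.
|(6s - 7) + 19| = |6s + 12| = 6|s + 2|.
Thus it suffices that |s + 2| < eps/6.
Choosing delta = eps/6 gives |(6s - 7) + 19| = 6|s + 2| < eps whenever |s + 2| < delta.

delta = eps/6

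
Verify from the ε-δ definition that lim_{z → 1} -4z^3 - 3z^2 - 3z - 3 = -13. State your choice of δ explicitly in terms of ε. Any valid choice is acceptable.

δ = min(1, ε/40)

Let ε > 0. We want δ > 0 such that 0 < |z − 1| < δ implies |(-4z^3 - 3z^2 - 3z - 3) + 13| < ε.
(-4z^3 - 3z^2 - 3z - 3) + 13 = -4z^3 - 3z^2 - 3z + 10 = (z − 1)(-4z^2 - 7z - 10).
So |(-4z^3 - 3z^2 - 3z - 3) + 13| = |z − 1|·|-4z^2 - 7z - 10|.
Require δ ≤ 1. Then |z − 1| < 1 gives |z| < 2, and by the triangle inequality |-4z^2 - 7z - 10| ≤ 4·2^2 + 7·2 + 10 = 40.
Hence |(-4z^3 - 3z^2 - 3z - 3) + 13| ≤ 40|z − 1| < ε provided |z − 1| < ε/40.
Choosing δ = min(1, ε/40) ensures both conditions, hence |(-4z^3 - 3z^2 - 3z - 3) + 13| < ε.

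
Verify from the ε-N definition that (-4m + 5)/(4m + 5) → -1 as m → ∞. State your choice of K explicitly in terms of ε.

K = (5/2)/ε

Let ε > 0 be given. For m ≥ 1, |(-4m + 5)/(4m + 5) + 1| = |40|/(4(4m + 5)) = 40/(4(4m + 5)).
Since 4m + 5 ≥ 4m for m ≥ 1, this is ≤ 40/(4·4m) = (5/2)/m.
So |(-4m + 5)/(4m + 5) + 1| < ε whenever m > (5/2)/ε.
Take K = (5/2)/ε. If m > K then |(-4m + 5)/(4m + 5) + 1| ≤ (5/2)/m < ε.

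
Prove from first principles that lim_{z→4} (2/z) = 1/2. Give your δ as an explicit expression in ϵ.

δ = min(2, 4ϵ)

Let ϵ > 0. We seek δ > 0 such that 0 < |z − 4| < δ implies |2/z − (1/2)| < ϵ.
|2/z − (1/2)| = 2·|4 − z|/(4·|z|) = 2|z − 4|/(4|z|).
Require δ ≤ 2 so that |z| > 4 − 2 = 2, hence 4|z| > 8.
Then |2/z − (1/2)| < 2|z − 4|/8, which is < ϵ when |z − 4| < 4ϵ.
Take δ = min(2, 4ϵ). Then 0 < |z − 4| < δ gives both |z − 4| < 2 and |z − 4| < 4ϵ, so |2/z − (1/2)| < ϵ.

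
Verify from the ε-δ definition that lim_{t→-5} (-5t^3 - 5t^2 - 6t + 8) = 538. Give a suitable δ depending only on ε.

Fix ε > 0. We want δ > 0 such that 0 < |t + 5| < δ implies |(-5t^3 - 5t^2 - 6t + 8) − 538| < ε.
(-5t^3 - 5t^2 - 6t + 8) − 538 = -5t^3 - 5t^2 - 6t - 530 = (t + 5)(-5t^2 + 20t - 106).
So |(-5t^3 - 5t^2 - 6t + 8) − 538| = |t + 5|·|-5t^2 + 20t - 106|.
Assume first that |t + 5| < 2, so |t| < 7. Then |-5t^2 + 20t - 106| ≤ 5·7^2 + 20·7 + 106 = 491.
Hence |(-5t^3 - 5t^2 - 6t + 8) − 538| ≤ 491|t + 5| < ε provided |t + 5| < ε/491.
Choosing δ = min(2, ε/491) ensures both conditions, hence |(-5t^3 - 5t^2 - 6t + 8) − 538| < ε.

δ = min(2, ε/491)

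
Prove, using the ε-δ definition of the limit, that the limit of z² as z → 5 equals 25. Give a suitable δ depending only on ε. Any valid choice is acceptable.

Let ε > 0. We seek δ > 0 with 0 < |z − 5| < δ ⇒ |z² − 25| < ε.
Factor: z² − 25 = (z − 5)(z + 5), so |z² − 25| = |z − 5|·|z + 5|.
Impose δ ≤ 2 so that |z| < 7; then |z + 5| ≤ 12.
Hence |z² − 25| ≤ 12|z − 5|, which is < ε once |z − 5| < ε/12.
Take δ = min(2, ε/12). If 0 < |z − 5| < δ then both bounds hold and |z² − 25| ≤ 12|z − 5| < 12·(ε/12) = ε.

δ = min(2, ε/12)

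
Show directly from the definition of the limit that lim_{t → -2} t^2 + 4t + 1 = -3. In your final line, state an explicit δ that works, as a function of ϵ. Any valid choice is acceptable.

Let ϵ > 0 be given. We want δ > 0 such that 0 < |t + 2| < δ implies |(t^2 + 4t + 1) + 3| < ϵ.
(t^2 + 4t + 1) + 3 = t^2 + 4t + 4 = (t + 2)(t + 2).
So |(t^2 + 4t + 1) + 3| = |t + 2|·|t + 2|.
Assume first that |t + 2| < 2, so |t| < 4. Then |t + 2| ≤ 4 + 2 = 6.
Hence |(t^2 + 4t + 1) + 3| ≤ 6|t + 2| < ϵ provided |t + 2| < ϵ/6.
Take δ = min(2, ϵ/6). Then 0 < |t + 2| < δ gives both |t + 2| < 2 and |t + 2| < ϵ/6, so |(t^2 + 4t + 1) + 3| < ϵ.

δ = min(2, ϵ/6)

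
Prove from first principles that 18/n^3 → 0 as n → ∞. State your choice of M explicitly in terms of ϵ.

M = (18/ϵ)^{1/3}

Fix ϵ > 0. For n ≥ 1, |18/n^3 − 0| = 18/n^3.
18/n^3 < ϵ ⇔ n^3 > 18/ϵ ⇔ n > (18/ϵ)^{1/3}.
Take M = (18/ϵ)^{1/3}. Then n > M implies 18/n^3 < ϵ.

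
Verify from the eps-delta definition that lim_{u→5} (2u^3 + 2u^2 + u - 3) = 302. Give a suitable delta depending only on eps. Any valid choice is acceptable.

delta = min(2, eps/243)

Let eps > 0. We want delta > 0 such that 0 < |u − 5| < delta implies |(2u^3 + 2u^2 + u - 3) − 302| < eps.
(2u^3 + 2u^2 + u - 3) − 302 = 2u^3 + 2u^2 + u - 305 = (u − 5)(2u^2 + 12u + 61).
So |(2u^3 + 2u^2 + u - 3) − 302| = |u − 5|·|2u^2 + 12u + 61|.
Require delta ≤ 2. Then |u − 5| < 2 gives |u| < 7, and by the triangle inequality |2u^2 + 12u + 61| ≤ 2·7^2 + 12·7 + 61 = 243.
Hence |(2u^3 + 2u^2 + u - 3) − 302| ≤ 243|u − 5| < eps provided |u − 5| < eps/243.
Choosing delta = min(2, eps/243) ensures both conditions, hence |(2u^3 + 2u^2 + u - 3) − 302| < eps.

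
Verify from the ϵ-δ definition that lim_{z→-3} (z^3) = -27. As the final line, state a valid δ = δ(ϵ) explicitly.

δ = min(2, ϵ/49)

Let ϵ > 0. We seek δ > 0 with 0 < |z + 3| < δ ⇒ |z^3 + 27| < ϵ.
Factor: z^3 + 27 = (z + 3)(z^2 - 3z + 9), so |z^3 + 27| = |z + 3|·|z^2 - 3z + 9|.
Restrict δ ≤ 2. Then |z + 3| < 2 gives |z| < 5, so by the triangle inequality |z^2 - 3z + 9| ≤ 5^2 + 3·5 + 9 = 49.
Hence |z^3 + 27| ≤ 49|z + 3|, which is < ϵ once |z + 3| < ϵ/49.
Take δ = min(2, ϵ/49). If 0 < |z + 3| < δ then both bounds hold and |z^3 + 27| ≤ 49|z + 3| < 49·(ϵ/49) = ϵ.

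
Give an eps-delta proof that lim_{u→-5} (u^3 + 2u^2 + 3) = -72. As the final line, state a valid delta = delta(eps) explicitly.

Fix eps > 0. We want delta > 0 such that 0 < |u + 5| < delta implies |(u^3 + 2u^2 + 3) + 72| < eps.
(u^3 + 2u^2 + 3) + 72 = u^3 + 2u^2 + 75 = (u + 5)(u^2 - 3u + 15).
So |(u^3 + 2u^2 + 3) + 72| = |u + 5|·|u^2 - 3u + 15|.
Assume first that |u + 5| < 1, so |u| < 6. Then |u^2 - 3u + 15| ≤ 6^2 + 3·6 + 15 = 69.
Hence |(u^3 + 2u^2 + 3) + 72| ≤ 69|u + 5| < eps provided |u + 5| < eps/69.
Choosing delta = min(1, eps/69) ensures both conditions, hence |(u^3 + 2u^2 + 3) + 72| < eps.

delta = min(1, eps/69)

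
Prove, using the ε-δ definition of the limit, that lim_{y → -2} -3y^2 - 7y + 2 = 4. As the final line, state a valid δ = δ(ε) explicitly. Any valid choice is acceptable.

δ = min(1, ε/10)

Let ε > 0. We want δ > 0 such that 0 < |y + 2| < δ implies |(-3y^2 - 7y + 2) − 4| < ε.
(-3y^2 - 7y + 2) − 4 = -3y^2 - 7y - 2 = (y + 2)(-3y - 1).
So |(-3y^2 - 7y + 2) − 4| = |y + 2|·|-3y - 1|.
Assume first that |y + 2| < 1, so |y| < 3. Then |-3y - 1| ≤ 3·3 + 1 = 10.
Hence |(-3y^2 - 7y + 2) − 4| ≤ 10|y + 2| < ε provided |y + 2| < ε/10.
Take δ = min(1, ε/10). Then 0 < |y + 2| < δ gives both |y + 2| < 1 and |y + 2| < ε/10, so |(-3y^2 - 7y + 2) − 4| < ε.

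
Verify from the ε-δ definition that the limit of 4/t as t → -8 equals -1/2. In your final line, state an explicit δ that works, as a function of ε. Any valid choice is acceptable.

Suppose ε > 0. We seek δ > 0 such that 0 < |t + 8| < δ implies |4/t + 1/2| < ε.
|4/t + 1/2| = 4·|-8 − t|/(8·|t|) = 4|t + 8|/(8|t|).
Require δ ≤ 4 so that |t| > 8 − 4 = 4, hence 8|t| > 32.
Then |4/t + 1/2| < 4|t + 8|/32, which is < ε when |t + 8| < 8ε.
Take δ = min(4, 8ε). Then 0 < |t + 8| < δ gives both |t + 8| < 4 and |t + 8| < 8ε, so |4/t + 1/2| < ε.

δ = min(4, 8ε)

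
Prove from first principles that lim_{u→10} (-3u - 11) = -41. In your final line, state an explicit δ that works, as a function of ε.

δ = ε/3

Suppose ε > 0. We need δ > 0 so that 0 < |u − 10| < δ implies |(-3u - 11) + 41| < ε.
|(-3u - 11) + 41| = |-3u + 30| = 3|u − 10|.
So 3|u − 10| < ε exactly when |u − 10| < ε/3.
Take δ = ε/3. If 0 < |u − 10| < δ then |(-3u - 11) + 41| = 3|u − 10| < 3·(ε/3) = ε.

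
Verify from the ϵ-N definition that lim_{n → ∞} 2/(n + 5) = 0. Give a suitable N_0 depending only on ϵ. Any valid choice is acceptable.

N_0 = 2/ϵ

Let ϵ > 0 be given. For n ≥ 1, |2/(n + 5) − 0| = 2/(n + 5) ≤ 2/n.
We need 2/n < ϵ, i.e. n > 2/ϵ.
Take N_0 = 2/ϵ. If n > N_0 then |2/(n + 5)| ≤ 2/n < ϵ.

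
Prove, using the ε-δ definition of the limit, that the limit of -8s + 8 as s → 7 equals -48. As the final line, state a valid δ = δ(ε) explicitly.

Suppose ε > 0. We need δ > 0 so that 0 < |s − 7| < δ implies |(-8s + 8) + 48| < ε.
|(-8s + 8) + 48| = |-8s + 56| = 8|s − 7|.
So 8|s − 7| < ε exactly when |s − 7| < ε/8.
Take δ = ε/8. If 0 < |s − 7| < δ then |(-8s + 8) + 48| = 8|s − 7| < 8·(ε/8) = ε.

δ = ε/8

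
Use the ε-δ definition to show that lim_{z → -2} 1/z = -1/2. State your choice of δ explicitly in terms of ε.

Let ε > 0. We seek δ > 0 such that 0 < |z + 2| < δ implies |1/z + 1/2| < ε.
|1/z + 1/2| = |-2 − z|/(2·|z|) = |z + 2|/(2|z|).
Restrict δ ≤ 1. Then |z + 2| < 1 gives |z| > 1, so 2|z| > 2.
Then |1/z + 1/2| < |z + 2|/2, which is < ε when |z + 2| < 2ε.
Take δ = min(1, 2ε). Then 0 < |z + 2| < δ gives both |z + 2| < 1 and |z + 2| < 2ε, so |1/z + 1/2| < ε.

δ = min(1, 2ε)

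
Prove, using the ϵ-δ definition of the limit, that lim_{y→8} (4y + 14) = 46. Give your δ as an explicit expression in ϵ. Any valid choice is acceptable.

δ = ϵ/4

Let ϵ > 0. We need δ > 0 so that 0 < |y − 8| < δ implies |(4y + 14) − 46| < ϵ.
Since (4y + 14) − 46 = 4(y − 8), we have |(4y + 14) − 46| = 4|y − 8|.
Thus it suffices that |y − 8| < ϵ/4.
Take δ = ϵ/4. If 0 < |y − 8| < δ then |(4y + 14) − 46| = 4|y − 8| < 4·(ϵ/4) = ϵ.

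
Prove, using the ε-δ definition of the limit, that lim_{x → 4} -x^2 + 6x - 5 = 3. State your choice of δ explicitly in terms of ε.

Suppose ε > 0. We want δ > 0 such that 0 < |x − 4| < δ implies |(-x^2 + 6x - 5) − 3| < ε.
(-x^2 + 6x - 5) − 3 = -x^2 + 6x - 8 = (x − 4)(-x + 2).
So |(-x^2 + 6x - 5) − 3| = |x − 4|·|-x + 2|.
Require δ ≤ 1. Then |x − 4| < 1 gives |x| < 5, and by the triangle inequality |-x + 2| ≤ 5 + 2 = 7.
Hence |(-x^2 + 6x - 5) − 3| ≤ 7|x − 4| < ε provided |x − 4| < ε/7.
Choosing δ = min(1, ε/7) ensures both conditions, hence |(-x^2 + 6x - 5) − 3| < ε.

δ = min(1, ε/7)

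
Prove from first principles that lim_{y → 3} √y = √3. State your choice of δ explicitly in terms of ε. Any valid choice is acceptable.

δ = min(3, √3·ε)

Fix ε > 0. We want δ > 0 such that 0 < |y − 3| < δ implies |√y − √3| < ε.
Rationalise: √y − √3 = (y − 3)/(√y + √3), so |√y − √3| = |y − 3|/(√y + √3).
Restrict δ ≤ 3 so that |y − 3| < 3 forces y > 0, and then √y + √3 > √3.
Hence |√y − √3| < |y − 3|/√3, which is < ε once |y − 3| < √3·ε.
Take δ = min(3, √3·ε). If 0 < |y − 3| < δ then y > 0 and |√y − √3| < |y − 3|/√3 < ε.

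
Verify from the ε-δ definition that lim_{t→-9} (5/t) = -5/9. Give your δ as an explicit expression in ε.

δ = min(9/2, (81/10)ε)

Let ε > 0. We seek δ > 0 such that 0 < |t + 9| < δ implies |5/t + 5/9| < ε.
|5/t + 5/9| = 5·|-9 − t|/(9·|t|) = 5|t + 9|/(9|t|).
Restrict δ ≤ 9/2. Then |t + 9| < 9/2 gives |t| > 9/2, so 9|t| > 81/2.
Then |5/t + 5/9| < 5|t + 9|/(81/2), which is < ε when |t + 9| < (81/10)ε.
Take δ = min(9/2, (81/10)ε). Then 0 < |t + 9| < δ gives both |t + 9| < 9/2 and |t + 9| < (81/10)ε, so |5/t + 5/9| < ε.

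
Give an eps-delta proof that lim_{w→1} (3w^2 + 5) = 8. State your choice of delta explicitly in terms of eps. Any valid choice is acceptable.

delta = min(1, eps/9)

Let eps > 0. We want delta > 0 such that 0 < |w − 1| < delta implies |(3w^2 + 5) − 8| < eps.
(3w^2 + 5) − 8 = 3w^2 - 3 = (w − 1)(3w + 3).
So |(3w^2 + 5) − 8| = |w − 1|·|3w + 3|.
Assume first that |w − 1| < 1, so |w| < 2. Then |3w + 3| ≤ 3·2 + 3 = 9.
Hence |(3w^2 + 5) − 8| ≤ 9|w − 1| < eps provided |w − 1| < eps/9.
Take delta = min(1, eps/9). Then 0 < |w − 1| < delta gives both |w − 1| < 1 and |w − 1| < eps/9, so |(3w^2 + 5) − 8| < eps.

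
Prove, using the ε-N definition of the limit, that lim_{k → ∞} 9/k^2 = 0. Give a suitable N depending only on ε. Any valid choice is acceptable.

Suppose ε > 0. For k ≥ 1, |9/k^2 − 0| = 9/k^2.
9/k^2 < ε ⇔ k^2 > 9/ε ⇔ k > (9/ε)^{1/2}.
Take N = (9/ε)^{1/2}. Then k > N implies 9/k^2 < ε.

N = (9/ε)^{1/2}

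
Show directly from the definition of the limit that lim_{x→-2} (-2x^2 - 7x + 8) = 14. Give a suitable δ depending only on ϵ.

Let ϵ > 0 be given. We want δ > 0 such that 0 < |x + 2| < δ implies |(-2x^2 - 7x + 8) − 14| < ϵ.
(-2x^2 - 7x + 8) − 14 = -2x^2 - 7x - 6 = (x + 2)(-2x - 3).
So |(-2x^2 - 7x + 8) − 14| = |x + 2|·|-2x - 3|.
Require δ ≤ 1. Then |x + 2| < 1 gives |x| < 3, and by the triangle inequality |-2x - 3| ≤ 2·3 + 3 = 9.
Hence |(-2x^2 - 7x + 8) − 14| ≤ 9|x + 2| < ϵ provided |x + 2| < ϵ/9.
Take δ = min(1, ϵ/9). Then 0 < |x + 2| < δ gives both |x + 2| < 1 and |x + 2| < ϵ/9, so |(-2x^2 - 7x + 8) − 14| < ϵ.

δ = min(1, ϵ/9)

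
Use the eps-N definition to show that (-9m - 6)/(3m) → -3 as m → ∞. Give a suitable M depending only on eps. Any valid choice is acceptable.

Fix eps > 0. For m ≥ 1, |(-9m - 6)/(3m) + 3| = |-18|/(3(3m)) = 18/(3(3m)).
Since 3m ≥ 3m for m ≥ 1, this is ≤ 18/(3·3m) = 2/m.
So |(-9m - 6)/(3m) + 3| < eps whenever m > 2/eps.
Take M = 2/eps. If m > M then |(-9m - 6)/(3m) + 3| ≤ 2/m < eps.

M = 2/eps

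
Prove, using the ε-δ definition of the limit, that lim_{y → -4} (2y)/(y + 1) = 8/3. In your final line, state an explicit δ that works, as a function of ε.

δ = min(3/2, (9/4)ε)

Let ε > 0. We want δ > 0 with 0 < |y + 4| < δ ⇒ |(2y)/(y + 1) − (8/3)| < ε.
Combining over a common denominator, (2y)/(y + 1) − (8/3) = [(2y)·(-3) − (-8)·(y + 1)] / [(-3)·(y + 1)] = 2(y + 4) / ((-3)(y + 1)).
So |(2y)/(y + 1) − (8/3)| = 2|y + 4| / (3·|y + 1|).
Restrict δ ≤ 3/2. Then |y + 4| < 3/2 gives |y + 1| = |(y + 4) + (-3)| ≥ 3 − 3/2 = 3/2.
Hence |(2y)/(y + 1) − (8/3)| < 2|y + 4|/(3·(3/2)) = (4/9)|y + 4|, which is < ε once |y + 4| < (9/4)ε.
Take δ = min(3/2, (9/4)ε). Then 0 < |y + 4| < δ forces both bounds, so |(2y)/(y + 1) − (8/3)| < ε.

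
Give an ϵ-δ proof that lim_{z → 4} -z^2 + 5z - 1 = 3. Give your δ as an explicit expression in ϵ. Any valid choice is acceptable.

δ = min(1, ϵ/6)

Let ϵ > 0. We want δ > 0 such that 0 < |z − 4| < δ implies |(-z^2 + 5z - 1) − 3| < ϵ.
(-z^2 + 5z - 1) − 3 = -z^2 + 5z - 4 = (z − 4)(-z + 1).
So |(-z^2 + 5z - 1) − 3| = |z − 4|·|-z + 1|.
Require δ ≤ 1. Then |z − 4| < 1 gives |z| < 5, and by the triangle inequality |-z + 1| ≤ 5 + 1 = 6.
Hence |(-z^2 + 5z - 1) − 3| ≤ 6|z − 4| < ϵ provided |z − 4| < ϵ/6.
Choosing δ = min(1, ϵ/6) ensures both conditions, hence |(-z^2 + 5z - 1) − 3| < ϵ.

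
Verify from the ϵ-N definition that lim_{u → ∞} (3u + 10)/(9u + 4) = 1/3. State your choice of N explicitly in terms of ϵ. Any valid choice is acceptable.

N = (26/27)/ϵ

Fix ϵ > 0. We seek N > 0 such that u > N implies |(3u + 10)/(9u + 4) − (1/3)| < ϵ.
(3u + 10)/(9u + 4) − (1/3) = (9(3u + 10) − 3(9u + 4)) / (9(9u + 4)) = 78/(9(9u + 4)).
For u > 0 we have 9u + 4 > 9u, so |(3u + 10)/(9u + 4) − (1/3)| = 78/(9(9u + 4)) < 78/(9·9u) = (26/27)/u.
Thus |(3u + 10)/(9u + 4) − (1/3)| < ϵ whenever u > (26/27)/ϵ.
Take N = (26/27)/ϵ. If u > N then |(3u + 10)/(9u + 4) − (1/3)| < (26/27)/u < ϵ.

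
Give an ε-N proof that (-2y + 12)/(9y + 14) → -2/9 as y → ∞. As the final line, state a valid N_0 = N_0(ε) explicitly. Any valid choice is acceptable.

Let ε > 0. We seek N_0 > 0 such that y > N_0 implies |(-2y + 12)/(9y + 14) + 2/9| < ε.
(-2y + 12)/(9y + 14) + 2/9 = (9(-2y + 12) − (-2)(9y + 14)) / (9(9y + 14)) = 136/(9(9y + 14)).
For y > 0 we have 9y + 14 > 9y, so |(-2y + 12)/(9y + 14) + 2/9| = 136/(9(9y + 14)) < 136/(9·9y) = (136/81)/y.
Thus |(-2y + 12)/(9y + 14) + 2/9| < ε whenever y > (136/81)/ε.
Take N_0 = (136/81)/ε. If y > N_0 then |(-2y + 12)/(9y + 14) + 2/9| < (136/81)/y < ε.

N_0 = (136/81)/ε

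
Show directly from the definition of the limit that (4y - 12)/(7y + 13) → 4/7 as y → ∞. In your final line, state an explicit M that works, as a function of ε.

Let ε > 0. We seek M > 0 such that y > M implies |(4y - 12)/(7y + 13) − (4/7)| < ε.
(4y - 12)/(7y + 13) − (4/7) = (7(4y - 12) − 4(7y + 13)) / (7(7y + 13)) = -136/(7(7y + 13)).
For y > 0 we have 7y + 13 > 7y, so |(4y - 12)/(7y + 13) − (4/7)| = 136/(7(7y + 13)) < 136/(7·7y) = (136/49)/y.
Thus |(4y - 12)/(7y + 13) − (4/7)| < ε whenever y > (136/49)/ε.
Take M = (136/49)/ε. If y > M then |(4y - 12)/(7y + 13) − (4/7)| < (136/49)/y < ε.

M = (136/49)/ε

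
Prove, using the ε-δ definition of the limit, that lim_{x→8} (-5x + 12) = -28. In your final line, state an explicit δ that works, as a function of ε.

Fix ε > 0. We need δ > 0 so that 0 < |x − 8| < δ implies |(-5x + 12) + 28| < ε.
Since (-5x + 12) + 28 = -5(x − 8), we have |(-5x + 12) + 28| = 5|x − 8|.
Thus it suffices that |x − 8| < ε/5.
Take δ = ε/5. If 0 < |x − 8| < δ then |(-5x + 12) + 28| = 5|x − 8| < 5·(ε/5) = ε.

δ = ε/5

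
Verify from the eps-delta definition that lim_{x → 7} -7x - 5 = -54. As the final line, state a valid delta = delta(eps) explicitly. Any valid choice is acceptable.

delta = eps/7

Suppose eps > 0. We need delta > 0 so that 0 < |x − 7| < delta implies |(-7x - 5) + 54| < eps.
Since (-7x - 5) + 54 = -7(x − 7), we have |(-7x - 5) + 54| = 7|x − 7|.
Thus it suffices that |x − 7| < eps/7.
Choosing delta = eps/7 gives |(-7x - 5) + 54| = 7|x − 7| < eps whenever |x − 7| < delta.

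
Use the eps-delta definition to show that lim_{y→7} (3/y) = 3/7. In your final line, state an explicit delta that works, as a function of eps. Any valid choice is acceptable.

Suppose eps > 0. We seek delta > 0 such that 0 < |y − 7| < delta implies |3/y − (3/7)| < eps.
|3/y − (3/7)| = 3·|7 − y|/(7·|y|) = 3|y − 7|/(7|y|).
Require delta ≤ 7/2 so that |y| > 7 − 7/2 = 7/2, hence 7|y| > 49/2.
Then |3/y − (3/7)| < 3|y − 7|/(49/2), which is < eps when |y − 7| < (49/6)eps.
Take delta = min(7/2, (49/6)eps). Then 0 < |y − 7| < delta gives both |y − 7| < 7/2 and |y − 7| < (49/6)eps, so |3/y − (3/7)| < eps.

delta = min(7/2, (49/6)eps)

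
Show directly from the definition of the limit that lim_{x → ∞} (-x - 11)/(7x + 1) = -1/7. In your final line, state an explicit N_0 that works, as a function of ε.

Let ε > 0 be given. We seek N_0 > 0 such that x > N_0 implies |(-x - 11)/(7x + 1) + 1/7| < ε.
(-x - 11)/(7x + 1) + 1/7 = (7(-x - 11) − (-1)(7x + 1)) / (7(7x + 1)) = -76/(7(7x + 1)).
For x > 0 we have 7x + 1 > 7x, so |(-x - 11)/(7x + 1) + 1/7| = 76/(7(7x + 1)) < 76/(7·7x) = (76/49)/x.
Thus |(-x - 11)/(7x + 1) + 1/7| < ε whenever x > (76/49)/ε.
Take N_0 = (76/49)/ε. If x > N_0 then |(-x - 11)/(7x + 1) + 1/7| < (76/49)/x < ε.

N_0 = (76/49)/ε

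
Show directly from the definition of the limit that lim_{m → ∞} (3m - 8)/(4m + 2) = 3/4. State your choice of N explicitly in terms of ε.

N = (19/8)/ε

Suppose ε > 0. For m ≥ 1, |(3m - 8)/(4m + 2) − (3/4)| = |-38|/(4(4m + 2)) = 38/(4(4m + 2)).
Since 4m + 2 ≥ 4m for m ≥ 1, this is ≤ 38/(4·4m) = (19/8)/m.
So |(3m - 8)/(4m + 2) − (3/4)| < ε whenever m > (19/8)/ε.
Take N = (19/8)/ε. If m > N then |(3m - 8)/(4m + 2) − (3/4)| ≤ (19/8)/m < ε.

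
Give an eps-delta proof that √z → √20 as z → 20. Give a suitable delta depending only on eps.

delta = min(20, √20·eps)

Suppose eps > 0. We want delta > 0 such that 0 < |z − 20| < delta implies |√z − √20| < eps.
Rationalise: √z − √20 = (z − 20)/(√z + √20), so |√z − √20| = |z − 20|/(√z + √20).
Restrict delta ≤ 20 so that |z − 20| < 20 forces z > 0, and then √z + √20 > √20.
Hence |√z − √20| < |z − 20|/√20, which is < eps once |z − 20| < √20·eps.
Take delta = min(20, √20·eps). If 0 < |z − 20| < delta then z > 0 and |√z − √20| < |z − 20|/√20 < eps.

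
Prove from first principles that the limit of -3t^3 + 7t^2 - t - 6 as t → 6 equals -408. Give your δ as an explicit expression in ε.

Let ε > 0. We want δ > 0 such that 0 < |t − 6| < δ implies |(-3t^3 + 7t^2 - t - 6) + 408| < ε.
(-3t^3 + 7t^2 - t - 6) + 408 = -3t^3 + 7t^2 - t + 402 = (t − 6)(-3t^2 - 11t - 67).
So |(-3t^3 + 7t^2 - t - 6) + 408| = |t − 6|·|-3t^2 - 11t - 67|.
Require δ ≤ 1. Then |t − 6| < 1 gives |t| < 7, and by the triangle inequality |-3t^2 - 11t - 67| ≤ 3·7^2 + 11·7 + 67 = 291.
Hence |(-3t^3 + 7t^2 - t - 6) + 408| ≤ 291|t − 6| < ε provided |t − 6| < ε/291.
Take δ = min(1, ε/291). Then 0 < |t − 6| < δ gives both |t − 6| < 1 and |t − 6| < ε/291, so |(-3t^3 + 7t^2 - t - 6) + 408| < ε.

δ = min(1, ε/291)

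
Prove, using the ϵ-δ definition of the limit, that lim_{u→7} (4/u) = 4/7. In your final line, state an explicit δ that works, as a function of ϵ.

δ = min(7/2, (49/8)ϵ)

Fix ϵ > 0. We seek δ > 0 such that 0 < |u − 7| < δ implies |4/u − (4/7)| < ϵ.
|4/u − (4/7)| = 4·|7 − u|/(7·|u|) = 4|u − 7|/(7|u|).
Require δ ≤ 7/2 so that |u| > 7 − 7/2 = 7/2, hence 7|u| > 49/2.
Then |4/u − (4/7)| < 4|u − 7|/(49/2), which is < ϵ when |u − 7| < (49/8)ϵ.
Take δ = min(7/2, (49/8)ϵ). Then 0 < |u − 7| < δ gives both |u − 7| < 7/2 and |u − 7| < (49/8)ϵ, so |4/u − (4/7)| < ϵ.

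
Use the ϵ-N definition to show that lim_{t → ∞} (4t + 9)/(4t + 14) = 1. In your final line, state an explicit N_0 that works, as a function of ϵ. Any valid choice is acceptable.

N_0 = (5/4)/ϵ

Fix ϵ > 0. We seek N_0 > 0 such that t > N_0 implies |(4t + 9)/(4t + 14) − 1| < ϵ.
(4t + 9)/(4t + 14) − 1 = (4(4t + 9) − 4(4t + 14)) / (4(4t + 14)) = -20/(4(4t + 14)).
For t > 0 we have 4t + 14 > 4t, so |(4t + 9)/(4t + 14) − 1| = 20/(4(4t + 14)) < 20/(4·4t) = (5/4)/t.
Thus |(4t + 9)/(4t + 14) − 1| < ϵ whenever t > (5/4)/ϵ.
Take N_0 = (5/4)/ϵ. If t > N_0 then |(4t + 9)/(4t + 14) − 1| < (5/4)/t < ϵ.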